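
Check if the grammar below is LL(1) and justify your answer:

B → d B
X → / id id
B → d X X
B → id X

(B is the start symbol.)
For B:
  PREDICT(B → d B) = { 'd' }
  PREDICT(B → d X X) = { 'd' }
  PREDICT(B → id X) = { 'id' }
X has a single production, so nothing to check there.

Conflict found: Predict set conflict for B: { 'd' }
The grammar is NOT LL(1).

Answer: No. Predict set conflict for B: { 'd' }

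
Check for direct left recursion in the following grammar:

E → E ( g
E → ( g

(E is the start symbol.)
Direct left recursion occurs when N → N α for some non-terminal N (the right-hand side begins with the left-hand side itself).

E → E ( g: LEFT RECURSIVE (starts with E)
E → ( g: starts with '('

The grammar has direct left recursion on: E.

Answer: Yes, E is left-recursive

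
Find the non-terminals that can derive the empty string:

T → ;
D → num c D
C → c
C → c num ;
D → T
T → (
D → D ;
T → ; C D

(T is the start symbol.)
None

There are no ε-productions, so no non-terminal can derive ε.
No non-terminals are nullable.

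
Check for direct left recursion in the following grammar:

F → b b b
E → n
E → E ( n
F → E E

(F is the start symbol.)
Yes, E is left-recursive

Direct left recursion occurs when N → N α for some non-terminal N (the right-hand side begins with the left-hand side itself).

F → b b b: starts with b
E → n: starts with n
E → E ( n: LEFT RECURSIVE (starts with E)
F → E E: starts with E

The grammar has direct left recursion on: E.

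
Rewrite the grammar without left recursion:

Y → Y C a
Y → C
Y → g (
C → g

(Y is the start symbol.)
Y → C Y'
Y → g ( Y'
Y' → C a Y'
Y' → ε
C → g

Y is directly left-recursive. The standard transformation for
  A → A α₁ | ... | A α_m | β₁ | ... | β_n
is
  A  → β₁ A' | ... | β_n A'
  A' → α₁ A' | ... | α_m A' | ε

Y → C becomes Y → C Y'
Y → g ( becomes Y → g ( Y'
Y → Y C a becomes Y' → C a Y'
Add Y' → ε

Productions for other non-terminals are unchanged:
  C → g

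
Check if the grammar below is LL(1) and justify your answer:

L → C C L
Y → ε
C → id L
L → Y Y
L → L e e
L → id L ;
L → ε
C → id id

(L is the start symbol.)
A grammar is LL(1) if for each non-terminal N with multiple productions, the predict sets of those productions are pairwise disjoint, where PREDICT(N → α) = (FIRST(α) \ {ε}) ∪ (FOLLOW(N) if α ⇒* ε).

Relevant sets:
  FIRST(C) = { 'id' }
  FIRST(Y) = { ε }
  FIRST(L) = { 'e', 'id', ε }
  FOLLOW(L) = { $, ';', 'e', 'id' }

For L:
  PREDICT(L → C C L) = { 'id' }
  PREDICT(L → Y Y) = { $, ';', 'e', 'id' }
  PREDICT(L → L e e) = { 'e', 'id' }
  PREDICT(L → id L ';') = { 'id' }
  PREDICT(L → ε) = { $, ';', 'e', 'id' }
For C:
  PREDICT(C → id L) = { 'id' }
  PREDICT(C → id id) = { 'id' }
Y has a single production, so nothing to check there.

Conflict found: Predict set conflict for L: { 'id' }
The grammar is NOT LL(1).

Answer: No. Predict set conflict for L: { 'id' }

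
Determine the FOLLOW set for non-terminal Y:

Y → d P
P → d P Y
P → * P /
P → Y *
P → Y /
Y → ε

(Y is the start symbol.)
{ $, '*', '/', 'd' }

Y is the start symbol, so $ ∈ FOLLOW(Y).
In P → d P Y: Y is at the end, add FOLLOW(P)
In P → Y *: Y is followed by '*', add FIRST('*') \ {ε} = { '*' }
In P → Y /: Y is followed by '/', add FIRST('/') \ {ε} = { '/' }

The FOLLOW sets referred to above (computed the same way, to a fixed point):
  FOLLOW(P) = { $, '*', '/', 'd' }

Taking the union: FOLLOW(Y) = { $, '*', '/', 'd' }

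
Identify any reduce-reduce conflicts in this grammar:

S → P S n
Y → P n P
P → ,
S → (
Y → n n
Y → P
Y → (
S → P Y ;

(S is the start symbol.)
A reduce-reduce conflict occurs when an LR(0) state has two complete items [A → α .] and [B → β .] — both call for a reduction, and with no lookahead the parser cannot choose between them.

Augment with S' → S and build the canonical LR(0) collection (I0 = CLOSURE({[S' → . S]}), then GOTO on every symbol after a dot until no new states appear). It has 15 states:
  I0: { [P → . ,], [S → . (], [S → . P S n], [S → . P Y ;], [S' → . S] }  — shift
  I1: { [S → ( .] }  — reduce
  I2: { [P → , .] }  — reduce
  I3: { [P → . ,], [S → . (], [S → . P S n], [S → . P Y ;], [S → P . S n], [S → P . Y ;], [Y → . (], [Y → . P n P], [Y → . P], [Y → . n n] }  — shift
  I4: { [S' → S .] }  — accept
  I5: { [S → ( .], [Y → ( .] }  — 2 reduces
  I6: { [P → . ,], [S → . (], [S → . P S n], [S → . P Y ;], [S → P . S n], [S → P . Y ;], [Y → . (], [Y → . P n P], [Y → . P], [Y → . n n], [Y → P . n P], [Y → P .] }  — shift, reduce
  I7: { [S → P S . n] }  — shift
  I8: { [S → P Y . ;] }  — shift
  I9: { [Y → n . n] }  — shift
  I10: { [Y → n n .] }  — reduce
  I11: { [S → P Y ; .] }  — reduce
  I12: { [S → P S n .] }  — reduce
  I13: { [P → . ,], [Y → P n . P], [Y → n . n] }  — shift
  I14: { [Y → P n P .] }  — reduce

I5 contains complete items [S → ( .], [Y → ( .] — reduce-reduce conflict.

Answer: Yes — I5: [S → ( .] vs [Y → ( .]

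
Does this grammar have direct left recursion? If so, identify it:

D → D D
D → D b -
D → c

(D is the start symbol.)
Yes, D is left-recursive

D → D D: LEFT RECURSIVE (starts with D)
D → D b -: LEFT RECURSIVE (starts with D)
D → c: starts with c

The grammar has direct left recursion on: D.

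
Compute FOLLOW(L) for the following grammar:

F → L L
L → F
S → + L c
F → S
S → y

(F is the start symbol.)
To compute FOLLOW(L), find every occurrence of L on a right-hand side N → α L β: add FIRST(β) \ {ε}, and if β is empty or nullable also add FOLLOW(N). Iterate to a fixed point.

In F → L L: L is followed by L, add FIRST(L) \ {ε} = { '+', 'y' }
In F → L L: L is at the end, add FOLLOW(F)
In S → + L c: L is followed by c, add FIRST(c) \ {ε} = { 'c' }

The FOLLOW sets referred to above (computed the same way, to a fixed point):
  FOLLOW(F) = { $, '+', 'c', 'y' }

Taking the union: FOLLOW(L) = { $, '+', 'c', 'y' }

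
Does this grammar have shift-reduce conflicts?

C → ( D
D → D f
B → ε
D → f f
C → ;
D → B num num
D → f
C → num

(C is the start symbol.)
Yes — I1: [B → .] vs [D → . f]; I6: [C → ( D .] vs [D → D . f]; I7: [D → f .] vs [D → f . f]

Augment with C' → C and build the canonical LR(0) collection (I0 = CLOSURE({[C' → . C]}), then GOTO on every symbol after a dot until no new states appear). It has 12 states:
  I0: { [C → . ( D], [C → . ;], [C → . num], [C' → . C] }  — shift
  I1: { [B → .], [C → ( . D], [D → . B num num], [D → . D f], [D → . f f], [D → . f] }  — shift, reduce
  I2: { [C → ; .] }  — reduce
  I3: { [C' → C .] }  — accept
  I4: { [C → num .] }  — reduce
  I5: { [D → B . num num] }  — shift
  I6: { [C → ( D .], [D → D . f] }  — shift, reduce
  I7: { [D → f . f], [D → f .] }  — shift, reduce
  I8: { [D → f f .] }  — reduce
  I9: { [D → D f .] }  — reduce
  I10: { [D → B num . num] }  — shift
  I11: { [D → B num num .] }  — reduce

I1 contains reduce item [B → .] and shift items [D → . f], [D → . f f] — shift-reduce conflict.
I6 contains reduce item [C → ( D .] and shift item [D → D . f] — shift-reduce conflict.
I7 contains reduce item [D → f .] and shift item [D → f . f] — shift-reduce conflict.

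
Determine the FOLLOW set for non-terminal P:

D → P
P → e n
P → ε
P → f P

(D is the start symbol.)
In D → P: P is at the end, add FOLLOW(D)
In P → f P: P is at the end; this adds FOLLOW(P) to itself — nothing new

The FOLLOW sets referred to above (computed the same way, to a fixed point):
  FOLLOW(D) = { $ }

Taking the union: FOLLOW(P) = { $ }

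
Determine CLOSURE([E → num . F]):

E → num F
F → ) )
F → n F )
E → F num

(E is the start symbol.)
Start with: [E → num . F]
  [E → num . F] has the dot before F: add [F → . ) )], [F → . n F )]
No further items can be added.

CLOSURE = { [E → num . F], [F → . ) )], [F → . n F )] }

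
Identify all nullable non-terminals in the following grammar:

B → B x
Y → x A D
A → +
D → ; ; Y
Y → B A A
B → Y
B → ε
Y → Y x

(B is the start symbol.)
{ 'B' }

ε-productions: B → ε
So B is immediately nullable.
No further non-terminal can be added: every production for the remaining non-terminals contains a terminal or a non-nullable non-terminal.
Nullable = { 'B' }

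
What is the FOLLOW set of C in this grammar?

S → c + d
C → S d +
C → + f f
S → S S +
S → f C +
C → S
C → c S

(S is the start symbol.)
{ '+' }

To compute FOLLOW(C), find every occurrence of C on a right-hand side N → α C β: add FIRST(β) \ {ε}, and if β is empty or nullable also add FOLLOW(N). Iterate to a fixed point.

In S → f C +: C is followed by '+', add FIRST('+') \ {ε} = { '+' }

Taking the union: FOLLOW(C) = { '+' }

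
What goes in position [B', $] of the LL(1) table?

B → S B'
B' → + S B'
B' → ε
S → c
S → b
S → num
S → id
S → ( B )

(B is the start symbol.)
B' → ε

To find M[B', $], we find productions for B' where $ is in the predict set (PREDICT(N → α) = (FIRST(α) \ {ε}) ∪ (FOLLOW(N) if α ⇒* ε)).

Relevant sets:
  FOLLOW(B') = { $, ')' }

B' → + S B': PREDICT = { '+' }
B' → ε: PREDICT = { $, ')' }
  $ is in predict set, so this production goes in M[B', $]

M[B', $] = B' → ε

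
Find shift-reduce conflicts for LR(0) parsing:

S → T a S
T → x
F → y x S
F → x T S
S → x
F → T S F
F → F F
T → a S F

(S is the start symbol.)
Augment with S' → S and build the canonical LR(0) collection (I0 = CLOSURE({[S' → . S]}), then GOTO on every symbol after a dot until no new states appear). It has 20 states:
  I0: { [S → . T a S], [S → . x], [S' → . S], [T → . a S F], [T → . x] }  — shift
  I1: { [S' → S .] }  — accept
  I2: { [S → T . a S] }  — shift
  I3: { [S → . T a S], [S → . x], [T → . a S F], [T → . x], [T → a . S F] }  — shift
  I4: { [S → x .], [T → x .] }  — 2 reduces
  I5: { [F → . F F], [F → . T S F], [F → . x T S], [F → . y x S], [T → . a S F], [T → . x], [T → a S . F] }  — shift
  I6: { [F → . F F], [F → . T S F], [F → . x T S], [F → . y x S], [F → F . F], [T → . a S F], [T → . x], [T → a S F .] }  — shift, reduce
  I7: { [F → T . S F], [S → . T a S], [S → . x], [T → . a S F], [T → . x] }  — shift
  I8: { [F → x . T S], [T → . a S F], [T → . x], [T → x .] }  — shift, reduce
  I9: { [F → y . x S] }  — shift
  I10: { [F → y x . S], [S → . T a S], [S → . x], [T → . a S F], [T → . x] }  — shift
  I11: { [F → y x S .] }  — reduce
  I12: { [F → x T . S], [S → . T a S], [S → . x], [T → . a S F], [T → . x] }  — shift
  I13: { [T → x .] }  — reduce
  I14: { [F → x T S .] }  — reduce
  I15: { [F → . F F], [F → . T S F], [F → . x T S], [F → . y x S], [F → T S . F], [T → . a S F], [T → . x] }  — shift
  I16: { [F → . F F], [F → . T S F], [F → . x T S], [F → . y x S], [F → F . F], [F → T S F .], [T → . a S F], [T → . x] }  — shift, reduce
  I17: { [F → . F F], [F → . T S F], [F → . x T S], [F → . y x S], [F → F . F], [F → F F .], [T → . a S F], [T → . x] }  — shift, reduce
  I18: { [S → . T a S], [S → . x], [S → T a . S], [T → . a S F], [T → . x] }  — shift
  I19: { [S → T a S .] }  — reduce

I6 contains reduce item [T → a S F .] and shift items [F → . x T S], [F → . y x S], [T → . a S F], [T → . x] — shift-reduce conflict.
I8 contains reduce item [T → x .] and shift items [T → . a S F], [T → . x] — shift-reduce conflict.
I16 contains reduce item [F → T S F .] and shift items [F → . x T S], [F → . y x S], [T → . a S F], [T → . x] — shift-reduce conflict.
I17 contains reduce item [F → F F .] and shift items [F → . x T S], [F → . y x S], [T → . a S F], [T → . x] — shift-reduce conflict.

Answer: Yes — I6: [T → a S F .] vs [F → . x T S]; I8: [T → x .] vs [T → . a S F]; I16: [F → T S F .] vs [F → . x T S]; I17: [F → F F .] vs [F → . x T S]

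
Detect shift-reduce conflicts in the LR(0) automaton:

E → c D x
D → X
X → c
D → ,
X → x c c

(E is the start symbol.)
Augment with E' → E and build the canonical LR(0) collection (I0 = CLOSURE({[E' → . E]}), then GOTO on every symbol after a dot until no new states appear). It has 11 states:
  I0: { [E → . c D x], [E' → . E] }  — shift
  I1: { [E' → E .] }  — accept
  I2: { [D → . ,], [D → . X], [E → c . D x], [X → . c], [X → . x c c] }  — shift
  I3: { [D → , .] }  — reduce
  I4: { [E → c D . x] }  — shift
  I5: { [D → X .] }  — reduce
  I6: { [X → c .] }  — reduce
  I7: { [X → x . c c] }  — shift
  I8: { [X → x c . c] }  — shift
  I9: { [X → x c c .] }  — reduce
  I10: { [E → c D x .] }  — reduce

No state contains both a complete item and a shift item.

Answer: No shift-reduce conflicts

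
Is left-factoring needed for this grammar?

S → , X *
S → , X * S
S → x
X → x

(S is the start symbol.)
Left-factoring is needed when two productions for the same non-terminal
share a common prefix on the right-hand side.

Productions for S:
  S → , X *
  S → , X * S
  S → x

Found common prefix ', X *' in productions for S

Answer: Yes, S has productions with common prefix ', X *'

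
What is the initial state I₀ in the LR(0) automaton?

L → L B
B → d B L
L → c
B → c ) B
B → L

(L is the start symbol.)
First, augment the grammar with L' → L
I₀ = CLOSURE({ [L' → . L] }):
  [L' → . L] has the dot before L: add [L → . L B], [L → . c]
No further items can be added.

I₀ = { [L → . L B], [L → . c], [L' → . L] }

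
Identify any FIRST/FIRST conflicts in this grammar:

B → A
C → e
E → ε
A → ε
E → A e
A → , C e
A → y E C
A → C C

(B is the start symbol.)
FIRST sets of the non-terminals at (or reachable through a nullable prefix from) the front of some alternative:
  FIRST(A) = { ',', 'e', 'y', ε }
  FIRST(C) = { 'e' }

Productions for E:
  E → ε: FIRST = { ε }
  E → A e: FIRST = { ',', 'e', 'y' }
Productions for A:
  A → ε: FIRST = { ε }
  A → , C e: FIRST = { ',' }
  A → y E C: FIRST = { 'y' }
  A → C C: FIRST = { 'e' }
B, C have only one production, so no FIRST/FIRST conflict is possible there.

All alternatives of each non-terminal have pairwise disjoint FIRST sets.

Answer: No FIRST/FIRST conflicts.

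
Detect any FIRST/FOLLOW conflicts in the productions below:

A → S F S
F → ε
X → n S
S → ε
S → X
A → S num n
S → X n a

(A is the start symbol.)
Nullable non-terminals: A, F, S.
FIRST sets used below: FIRST(S) = { 'n', ε }, FIRST(F) = { ε }, FIRST(X) = { 'n' }

A: nullable alternative(s) A → S F S; FOLLOW(A) = { $ }
  A → S F S: FIRST \ {ε} = { 'n' } — this is the only nullable alternative, skip
  A → S num n: FIRST \ {ε} = { 'n', 'num' } — disjoint from FOLLOW(A)
F has a nullable alternative but only one production, so nothing to check.

S: nullable alternative(s) S → ε; FOLLOW(S) = { $, 'n', 'num' }
  S → ε: FIRST \ {ε} = { } — this is the only nullable alternative, skip
  S → X: FIRST \ {ε} = { 'n' } — overlaps FOLLOW(S) on { 'n' }: CONFLICT
  S → X n a: FIRST \ {ε} = { 'n' } — overlaps FOLLOW(S) on { 'n' }: CONFLICT

X has no nullable alternative, so no FIRST/FOLLOW check is needed there.

So the grammar has 2 FIRST/FOLLOW conflicts (marked CONFLICT above).

Answer: Yes. S → X with FOLLOW(S) on { 'n' }; S → X n a with FOLLOW(S) on { 'n' }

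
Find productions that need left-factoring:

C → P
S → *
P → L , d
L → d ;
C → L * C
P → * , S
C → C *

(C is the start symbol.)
Left-factoring is needed when two productions for the same non-terminal
share a common prefix on the right-hand side.

Productions for C:
  C → P
  C → L * C
  C → C *
Productions for P:
  P → L , d
  P → * , S

No common prefixes found.

Answer: No, left-factoring is not needed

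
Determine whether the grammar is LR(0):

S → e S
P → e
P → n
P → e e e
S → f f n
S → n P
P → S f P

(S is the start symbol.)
Augment with S' → S and build the canonical LR(0) collection (I0 = CLOSURE({[S' → . S]}), then GOTO on every symbol after a dot until no new states appear). It has 16 states:
  I0: { [S → . e S], [S → . f f n], [S → . n P], [S' → . S] }  — shift
  I1: { [S' → S .] }  — accept
  I2: { [S → . e S], [S → . f f n], [S → . n P], [S → e . S] }  — shift
  I3: { [S → f . f n] }  — shift
  I4: { [P → . S f P], [P → . e e e], [P → . e], [P → . n], [S → . e S], [S → . f f n], [S → . n P], [S → n . P] }  — shift
  I5: { [S → n P .] }  — reduce
  I6: { [P → S . f P] }  — shift
  I7: { [P → e . e e], [P → e .], [S → . e S], [S → . f f n], [S → . n P], [S → e . S] }  — shift, reduce
  I8: { [P → . S f P], [P → . e e e], [P → . e], [P → . n], [P → n .], [S → . e S], [S → . f f n], [S → . n P], [S → n . P] }  — shift, reduce
  I9: { [S → e S .] }  — reduce
  I10: { [P → e e . e], [S → . e S], [S → . f f n], [S → . n P], [S → e . S] }  — shift
  I11: { [P → e e e .], [S → . e S], [S → . f f n], [S → . n P], [S → e . S] }  — shift, reduce
  I12: { [P → . S f P], [P → . e e e], [P → . e], [P → . n], [P → S f . P], [S → . e S], [S → . f f n], [S → . n P] }  — shift
  I13: { [P → S f P .] }  — reduce
  I14: { [S → f f . n] }  — shift
  I15: { [S → f f n .] }  — reduce

Conflict in state I7:
  Shift-reduce conflict between [P → e .] and [P → e . e e]
So the grammar is NOT LR(0).

Answer: No. Shift-reduce conflict between [P → e .] and [P → e . e e]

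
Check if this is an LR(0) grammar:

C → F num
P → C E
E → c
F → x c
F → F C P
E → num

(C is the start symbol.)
A grammar is LR(0) if no state in the canonical LR(0) collection has:
  - both a shift item (dot before a terminal) and a complete item (shift-reduce conflict), or
  - two or more complete items (reduce-reduce conflict; the accept item [C' → C .] counts as a complete item here).

Augment with C' → C and build the canonical LR(0) collection (I0 = CLOSURE({[C' → . C]}), then GOTO on every symbol after a dot until no new states appear). It has 12 states:
  I0: { [C → . F num], [C' → . C], [F → . F C P], [F → . x c] }  — shift
  I1: { [C' → C .] }  — accept
  I2: { [C → . F num], [C → F . num], [F → . F C P], [F → . x c], [F → F . C P] }  — shift
  I3: { [F → x . c] }  — shift
  I4: { [F → x c .] }  — reduce
  I5: { [C → . F num], [F → . F C P], [F → . x c], [F → F C . P], [P → . C E] }  — shift
  I6: { [C → F num .] }  — reduce
  I7: { [E → . c], [E → . num], [P → C . E] }  — shift
  I8: { [F → F C P .] }  — reduce
  I9: { [P → C E .] }  — reduce
  I10: { [E → c .] }  — reduce
  I11: { [E → num .] }  — reduce

Every state is either a pure shift/goto state or contains exactly one complete item and nothing to shift — no conflicts. The grammar is LR(0).

Answer: Yes, the grammar is LR(0)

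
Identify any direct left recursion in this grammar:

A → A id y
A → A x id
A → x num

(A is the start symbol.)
A → A id y: LEFT RECURSIVE (starts with A)
A → A x id: LEFT RECURSIVE (starts with A)
A → x num: starts with x

The grammar has direct left recursion on: A.

Answer: Yes, A is left-recursive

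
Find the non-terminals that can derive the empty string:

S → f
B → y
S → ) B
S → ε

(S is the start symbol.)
A non-terminal is nullable if it can derive ε (the empty string): either it has an ε-production, or it has a production whose right-hand side consists entirely of nullable non-terminals.

ε-productions: S → ε
So S is immediately nullable.
No further non-terminal can be added: every production for the remaining non-terminals contains a terminal or a non-nullable non-terminal.
Nullable = { 'S' }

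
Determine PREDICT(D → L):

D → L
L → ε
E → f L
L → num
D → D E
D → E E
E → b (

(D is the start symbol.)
{ $, 'b', 'f', 'num' }

PREDICT(D → L) = (FIRST(RHS) \ {ε}) ∪ (FOLLOW(D) if ε ∈ FIRST(RHS), i.e. RHS ⇒* ε)
FIRST(L) = { 'num', ε }
FIRST(L) = { 'num', ε }
ε ∈ FIRST(L) (the right-hand side is nullable), so add FOLLOW(D) = { $, 'b', 'f' }
PREDICT(D → L) = { $, 'b', 'f', 'num' }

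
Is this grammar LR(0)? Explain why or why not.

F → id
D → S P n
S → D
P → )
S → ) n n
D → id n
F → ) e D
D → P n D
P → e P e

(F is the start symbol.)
A grammar is LR(0) if no state in the canonical LR(0) collection has:
  - both a shift item (dot before a terminal) and a complete item (shift-reduce conflict), or
  - two or more complete items (reduce-reduce conflict; the accept item [F' → F .] counts as a complete item here).

Augment with F' → F and build the canonical LR(0) collection (I0 = CLOSURE({[F' → . F]}), then GOTO on every symbol after a dot until no new states appear). It has 21 states:
  I0: { [F → . ) e D], [F → . id], [F' → . F] }  — shift
  I1: { [F → ) . e D] }  — shift
  I2: { [F' → F .] }  — accept
  I3: { [F → id .] }  — reduce
  I4: { [D → . P n D], [D → . S P n], [D → . id n], [F → ) e . D], [P → . )], [P → . e P e], [S → . ) n n], [S → . D] }  — shift
  I5: { [P → ) .], [S → ) . n n] }  — shift, reduce
  I6: { [F → ) e D .], [S → D .] }  — 2 reduces
  I7: { [D → P . n D] }  — shift
  I8: { [D → S . P n], [P → . )], [P → . e P e] }  — shift
  I9: { [P → . )], [P → . e P e], [P → e . P e] }  — shift
  I10: { [D → id . n] }  — shift
  I11: { [D → id n .] }  — reduce
  I12: { [P → ) .] }  — reduce
  I13: { [P → e P . e] }  — shift
  I14: { [P → e P e .] }  — reduce
  I15: { [D → S P . n] }  — shift
  I16: { [D → S P n .] }  — reduce
  I17: { [D → . P n D], [D → . S P n], [D → . id n], [D → P n . D], [P → . )], [P → . e P e], [S → . ) n n], [S → . D] }  — shift
  I18: { [D → P n D .], [S → D .] }  — 2 reduces
  I19: { [S → ) n . n] }  — shift
  I20: { [S → ) n n .] }  — reduce

Conflict in state I5:
  Shift-reduce conflict between [P → ) .] and [S → ) . n n]
So the grammar is NOT LR(0).

Answer: No. Shift-reduce conflict between [P → ) .] and [S → ) . n n]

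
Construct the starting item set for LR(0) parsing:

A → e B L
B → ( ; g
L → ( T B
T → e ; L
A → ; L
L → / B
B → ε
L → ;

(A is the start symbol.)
First, augment the grammar with A' → A
I₀ = CLOSURE({ [A' → . A] }):
  [A' → . A] has the dot before A: add [A → . e B L], [A → . ; L]
No further items can be added.

I₀ = { [A → . ; L], [A → . e B L], [A' → . A] }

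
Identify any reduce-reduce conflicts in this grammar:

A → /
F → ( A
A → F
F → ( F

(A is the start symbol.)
A reduce-reduce conflict occurs when an LR(0) state has two complete items [A → α .] and [B → β .] — both call for a reduction, and with no lookahead the parser cannot choose between them.

Augment with A' → A and build the canonical LR(0) collection (I0 = CLOSURE({[A' → . A]}), then GOTO on every symbol after a dot until no new states appear). It has 7 states:
  I0: { [A → . /], [A → . F], [A' → . A], [F → . ( A], [F → . ( F] }  — shift
  I1: { [A → . /], [A → . F], [F → ( . A], [F → ( . F], [F → . ( A], [F → . ( F] }  — shift
  I2: { [A → / .] }  — reduce
  I3: { [A' → A .] }  — accept
  I4: { [A → F .] }  — reduce
  I5: { [F → ( A .] }  — reduce
  I6: { [A → F .], [F → ( F .] }  — 2 reduces

I6 contains complete items [A → F .], [F → ( F .] — reduce-reduce conflict.

Answer: Yes — I6: [A → F .] vs [F → ( F .]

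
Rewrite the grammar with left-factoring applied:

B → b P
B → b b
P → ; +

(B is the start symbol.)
Left-factoring transforms A → αβ₁ | αβ₂ into A → αA' and A' → β₁ | β₂
(α is the longest common prefix among the alternatives). Repeat until
no nonterminal has two alternatives with a common prefix.

Round 1: B has alternatives sharing prefix 'b'. Introduce B': B → b B'
  Add: B' → P
  Add: B' → b

No remaining common prefixes — done.

Resulting grammar:
B → b B'
B' → P
B' → b
P → ; +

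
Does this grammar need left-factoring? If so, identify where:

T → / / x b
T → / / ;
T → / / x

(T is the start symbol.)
Yes, T has productions with common prefix '/ /'

Left-factoring is needed when two productions for the same non-terminal
share a common prefix on the right-hand side.

Productions for T:
  T → / / x b
  T → / / ;
  T → / / x

Found common prefix '/ /' in productions for T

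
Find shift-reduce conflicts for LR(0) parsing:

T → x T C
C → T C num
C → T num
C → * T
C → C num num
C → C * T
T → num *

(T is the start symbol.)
Yes — I6: [T → x T C .] vs [C → C . * T]; I9: [C → T num .] vs [T → num . *]; I12: [C → T C num .] vs [C → C num . num]

Augment with T' → T and build the canonical LR(0) collection (I0 = CLOSURE({[T' → . T]}), then GOTO on every symbol after a dot until no new states appear). It has 17 states:
  I0: { [T → . num *], [T → . x T C], [T' → . T] }  — shift
  I1: { [T' → T .] }  — accept
  I2: { [T → num . *] }  — shift
  I3: { [T → . num *], [T → . x T C], [T → x . T C] }  — shift
  I4: { [C → . * T], [C → . C * T], [C → . C num num], [C → . T C num], [C → . T num], [T → . num *], [T → . x T C], [T → x T . C] }  — shift
  I5: { [C → * . T], [T → . num *], [T → . x T C] }  — shift
  I6: { [C → C . * T], [C → C . num num], [T → x T C .] }  — shift, reduce
  I7: { [C → . * T], [C → . C * T], [C → . C num num], [C → . T C num], [C → . T num], [C → T . C num], [C → T . num], [T → . num *], [T → . x T C] }  — shift
  I8: { [C → C . * T], [C → C . num num], [C → T C . num] }  — shift
  I9: { [C → T num .], [T → num . *] }  — shift, reduce
  I10: { [T → num * .] }  — reduce
  I11: { [C → C * . T], [T → . num *], [T → . x T C] }  — shift
  I12: { [C → C num . num], [C → T C num .] }  — shift, reduce
  I13: { [C → C num num .] }  — reduce
  I14: { [C → C * T .] }  — reduce
  I15: { [C → C num . num] }  — shift
  I16: { [C → * T .] }  — reduce

I6 contains reduce item [T → x T C .] and shift items [C → C . * T], [C → C . num num] — shift-reduce conflict.
I9 contains reduce item [C → T num .] and shift item [T → num . *] — shift-reduce conflict.
I12 contains reduce item [C → T C num .] and shift item [C → C num . num] — shift-reduce conflict.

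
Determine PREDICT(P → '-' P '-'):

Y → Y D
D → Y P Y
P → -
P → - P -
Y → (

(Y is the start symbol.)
{ '-' }

PREDICT(P → '-' P '-') = (FIRST(RHS) \ {ε}) ∪ (FOLLOW(P) if ε ∈ FIRST(RHS), i.e. RHS ⇒* ε)
FIRST('-' P '-') = { '-' }
ε ∉ FIRST('-' P '-'), so FOLLOW(P) is not added.
PREDICT(P → '-' P '-') = { '-' }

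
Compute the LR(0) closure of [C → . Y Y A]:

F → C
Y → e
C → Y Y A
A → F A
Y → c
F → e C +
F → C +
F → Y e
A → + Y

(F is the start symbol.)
{ [C → . Y Y A], [Y → . c], [Y → . e] }

Start with: [C → . Y Y A]
  [C → . Y Y A] has the dot before Y: add [Y → . e], [Y → . c]
No further items can be added.

CLOSURE = { [C → . Y Y A], [Y → . c], [Y → . e] }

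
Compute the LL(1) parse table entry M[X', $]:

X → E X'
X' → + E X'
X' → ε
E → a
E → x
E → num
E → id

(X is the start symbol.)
To find M[X', $], we find productions for X' where $ is in the predict set (PREDICT(N → α) = (FIRST(α) \ {ε}) ∪ (FOLLOW(N) if α ⇒* ε)).

Relevant sets:
  FOLLOW(X') = { $ }

X' → + E X': PREDICT = { '+' }
X' → ε: PREDICT = { $ }
  $ is in predict set, so this production goes in M[X', $]

M[X', $] = X' → ε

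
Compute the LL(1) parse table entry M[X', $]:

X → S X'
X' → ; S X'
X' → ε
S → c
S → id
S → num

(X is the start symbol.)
X' → ε

To find M[X', $], we find productions for X' where $ is in the predict set (PREDICT(N → α) = (FIRST(α) \ {ε}) ∪ (FOLLOW(N) if α ⇒* ε)).

Relevant sets:
  FOLLOW(X') = { $ }

X' → ; S X': PREDICT = { ';' }
X' → ε: PREDICT = { $ }
  $ is in predict set, so this production goes in M[X', $]

M[X', $] = X' → ε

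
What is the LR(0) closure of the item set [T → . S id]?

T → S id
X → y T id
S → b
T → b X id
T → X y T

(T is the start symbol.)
{ [S → . b], [T → . S id] }

To compute CLOSURE, for each item [A → α.Bβ] where B is a non-terminal, add [B → .γ] for all productions B → γ; repeat for the newly added items until nothing changes.

Start with: [T → . S id]
  [T → . S id] has the dot before S: add [S → . b]
No further items can be added.

CLOSURE = { [S → . b], [T → . S id] }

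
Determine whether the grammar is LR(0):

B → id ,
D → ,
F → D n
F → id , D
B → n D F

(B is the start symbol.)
Yes, the grammar is LR(0)

A grammar is LR(0) if no state in the canonical LR(0) collection has:
  - both a shift item (dot before a terminal) and a complete item (shift-reduce conflict), or
  - two or more complete items (reduce-reduce conflict; the accept item [B' → B .] counts as a complete item here).

Augment with B' → B and build the canonical LR(0) collection (I0 = CLOSURE({[B' → . B]}), then GOTO on every symbol after a dot until no new states appear). It has 13 states:
  I0: { [B → . id ,], [B → . n D F], [B' → . B] }  — shift
  I1: { [B' → B .] }  — accept
  I2: { [B → id . ,] }  — shift
  I3: { [B → n . D F], [D → . ,] }  — shift
  I4: { [D → , .] }  — reduce
  I5: { [B → n D . F], [D → . ,], [F → . D n], [F → . id , D] }  — shift
  I6: { [F → D . n] }  — shift
  I7: { [B → n D F .] }  — reduce
  I8: { [F → id . , D] }  — shift
  I9: { [D → . ,], [F → id , . D] }  — shift
  I10: { [F → id , D .] }  — reduce
  I11: { [F → D n .] }  — reduce
  I12: { [B → id , .] }  — reduce

Every state is either a pure shift/goto state or contains exactly one complete item and nothing to shift — no conflicts. The grammar is LR(0).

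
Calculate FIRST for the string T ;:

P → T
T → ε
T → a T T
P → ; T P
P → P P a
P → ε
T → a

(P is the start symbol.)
FIRST sets of the non-terminals involved (from the grammar, by fixed-point iteration):
  FIRST(T) = { 'a', ε }

To compute FIRST(T ;), process the symbols left to right:
Symbol T is a non-terminal. Add FIRST(T) \ {ε} = { 'a' }
T is nullable (ε ∈ FIRST(T)), continue to the next symbol.
Symbol ; is a terminal. Add ';' and stop.
FIRST(T ;) = { ';', 'a' }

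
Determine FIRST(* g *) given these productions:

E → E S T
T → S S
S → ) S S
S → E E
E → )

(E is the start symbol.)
To compute FIRST(* g *), process the symbols left to right:
Symbol * is a terminal. Add '*' and stop.
FIRST(* g *) = { '*' }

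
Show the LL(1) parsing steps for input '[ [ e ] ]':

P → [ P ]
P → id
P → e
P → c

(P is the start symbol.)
Stack is shown with the top on the left.

Stack      Input        Action
------------------------------
P $        [ [ e ] ] $  output P → [ P ]
[ P ] $    [ [ e ] ] $  match '['
P ] $      [ e ] ] $    output P → [ P ]
[ P ] ] $  [ e ] ] $    match '['
P ] ] $    e ] ] $      output P → e
e ] ] $    e ] ] $      match 'e'
] ] $      ] ] $        match ']'
] $        ] $          match ']'
$          $            accept

The string is accepted.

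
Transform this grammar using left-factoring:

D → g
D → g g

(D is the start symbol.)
Left-factoring transforms A → αβ₁ | αβ₂ into A → αA' and A' → β₁ | β₂
(α is the longest common prefix among the alternatives). Repeat until
no nonterminal has two alternatives with a common prefix.

Round 1: D has alternatives sharing prefix 'g'. Introduce D': D → g D'
  Add: D' → ε
  Add: D' → g

No remaining common prefixes — done.

Resulting grammar:
D → g D'
D' → ε
D' → g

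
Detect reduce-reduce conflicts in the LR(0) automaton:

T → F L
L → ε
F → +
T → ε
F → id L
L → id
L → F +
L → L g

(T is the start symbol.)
Yes — I7: [L → .] vs [L → id .]

Augment with T' → T and build the canonical LR(0) collection (I0 = CLOSURE({[T' → . T]}), then GOTO on every symbol after a dot until no new states appear). It has 11 states:
  I0: { [F → . +], [F → . id L], [T → . F L], [T → .], [T' → . T] }  — shift, reduce
  I1: { [F → + .] }  — reduce
  I2: { [F → . +], [F → . id L], [L → . F +], [L → . L g], [L → . id], [L → .], [T → F . L] }  — shift, reduce
  I3: { [T' → T .] }  — accept
  I4: { [F → . +], [F → . id L], [F → id . L], [L → . F +], [L → . L g], [L → . id], [L → .] }  — shift, reduce
  I5: { [L → F . +] }  — shift
  I6: { [F → id L .], [L → L . g] }  — shift, reduce
  I7: { [F → . +], [F → . id L], [F → id . L], [L → . F +], [L → . L g], [L → . id], [L → .], [L → id .] }  — shift, 2 reduces
  I8: { [L → L g .] }  — reduce
  I9: { [L → F + .] }  — reduce
  I10: { [L → L . g], [T → F L .] }  — shift, reduce

I7 contains complete items [L → .], [L → id .] — reduce-reduce conflict.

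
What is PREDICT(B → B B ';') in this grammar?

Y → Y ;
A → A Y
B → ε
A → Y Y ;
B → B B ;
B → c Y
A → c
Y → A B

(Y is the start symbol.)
PREDICT(B → B B ';') = (FIRST(RHS) \ {ε}) ∪ (FOLLOW(B) if ε ∈ FIRST(RHS), i.e. RHS ⇒* ε)
FIRST(B) = { ';', 'c', ε }
FIRST(B B ';') = { ';', 'c' }
ε ∉ FIRST(B B ';'), so FOLLOW(B) is not added.
PREDICT(B → B B ';') = { ';', 'c' }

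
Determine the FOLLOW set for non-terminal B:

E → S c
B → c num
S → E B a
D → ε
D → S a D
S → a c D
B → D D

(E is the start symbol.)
In S → E B a: B is followed by a, add FIRST(a) \ {ε} = { 'a' }

Taking the union: FOLLOW(B) = { 'a' }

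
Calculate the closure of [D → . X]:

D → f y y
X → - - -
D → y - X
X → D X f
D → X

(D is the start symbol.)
{ [D → . X], [D → . f y y], [D → . y - X], [X → . - - -], [X → . D X f] }

To compute CLOSURE, for each item [A → α.Bβ] where B is a non-terminal, add [B → .γ] for all productions B → γ; repeat for the newly added items until nothing changes.

Start with: [D → . X]
  [D → . X] has the dot before X: add [X → . - - -], [X → . D X f]
  [X → . D X f] has the dot before D: add [D → . f y y], [D → . y - X]
No further items can be added.

CLOSURE = { [D → . X], [D → . f y y], [D → . y - X], [X → . - - -], [X → . D X f] }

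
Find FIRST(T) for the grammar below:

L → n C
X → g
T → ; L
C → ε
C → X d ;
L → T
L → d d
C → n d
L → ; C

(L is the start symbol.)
{ ';' }

To compute FIRST(T), examine every production with T on the left-hand side, reading each right-hand side left to right until a non-nullable symbol is reached.

From T → ; L:
  - ';' is a terminal: add ';' and stop

Collecting: FIRST(T) = { ';' }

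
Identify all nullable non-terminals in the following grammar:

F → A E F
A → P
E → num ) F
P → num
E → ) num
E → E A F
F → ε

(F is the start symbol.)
ε-productions: F → ε
So F is immediately nullable.
No further non-terminal can be added: every production for the remaining non-terminals contains a terminal or a non-nullable non-terminal.
Nullable = { 'F' }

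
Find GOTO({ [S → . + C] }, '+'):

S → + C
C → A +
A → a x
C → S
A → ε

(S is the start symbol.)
GOTO(I, '+') = CLOSURE({ [A → αX.β] : [A → α.Xβ] ∈ I, X = '+' })

Items with dot before '+', with the dot advanced:
  [S → . + C] → [S → + . C]
Closure of the advanced items:
  [S → + . C] has the dot before C: add [C → . A +], [C → . S]
  [C → . A +] has the dot before A: add [A → . a x], [A → .]
  [C → . S] has the dot before S: add [S → . + C]

GOTO = { [A → . a x], [A → .], [C → . A +], [C → . S], [S → + . C], [S → . + C] }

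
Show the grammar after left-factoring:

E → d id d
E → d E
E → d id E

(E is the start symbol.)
Left-factoring transforms A → αβ₁ | αβ₂ into A → αA' and A' → β₁ | β₂
(α is the longest common prefix among the alternatives). Repeat until
no nonterminal has two alternatives with a common prefix.

Round 1: E has alternatives sharing prefix 'd'. Introduce E': E → d E'
  Add: E' → id d
  Add: E' → E
  Add: E' → id E

Round 2: E' has alternatives sharing prefix 'id'. Introduce E'': E' → id E''
  Add: E'' → d
  Add: E'' → E

No remaining common prefixes — done.

Resulting grammar:
E → d E'
E' → id E''
E'' → d
E'' → E
E' → E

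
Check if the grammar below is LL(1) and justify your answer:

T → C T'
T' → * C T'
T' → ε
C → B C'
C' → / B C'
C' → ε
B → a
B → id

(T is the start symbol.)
Yes, the grammar is LL(1).

A grammar is LL(1) if for each non-terminal N with multiple productions, the predict sets of those productions are pairwise disjoint, where PREDICT(N → α) = (FIRST(α) \ {ε}) ∪ (FOLLOW(N) if α ⇒* ε).

Relevant sets:
  FOLLOW(T') = { $ }
  FOLLOW(C') = { $, '*' }

For T':
  PREDICT(T' → '*' C T') = { '*' }
  PREDICT(T' → ε) = { $ }
For C':
  PREDICT(C' → '/' B C') = { '/' }
  PREDICT(C' → ε) = { $, '*' }
For B:
  PREDICT(B → a) = { 'a' }
  PREDICT(B → id) = { 'id' }
T, C have a single production, so nothing to check there.

All predict sets are disjoint. The grammar IS LL(1).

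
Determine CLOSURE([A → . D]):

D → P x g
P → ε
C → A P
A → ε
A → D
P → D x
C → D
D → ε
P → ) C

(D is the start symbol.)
To compute CLOSURE, for each item [A → α.Bβ] where B is a non-terminal, add [B → .γ] for all productions B → γ; repeat for the newly added items until nothing changes.

Start with: [A → . D]
  [A → . D] has the dot before D: add [D → . P x g], [D → .]
  [D → . P x g] has the dot before P: add [P → .], [P → . D x], [P → . ) C]
No further items can be added.

CLOSURE = { [A → . D], [D → . P x g], [D → .], [P → . ) C], [P → . D x], [P → .] }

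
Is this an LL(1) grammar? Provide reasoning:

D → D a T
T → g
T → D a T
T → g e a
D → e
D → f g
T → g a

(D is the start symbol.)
No. Predict set conflict for D: { 'e' }

A grammar is LL(1) if for each non-terminal N with multiple productions, the predict sets of those productions are pairwise disjoint, where PREDICT(N → α) = (FIRST(α) \ {ε}) ∪ (FOLLOW(N) if α ⇒* ε).

Relevant sets:
  FIRST(D) = { 'e', 'f' }

For D:
  PREDICT(D → D a T) = { 'e', 'f' }
  PREDICT(D → e) = { 'e' }
  PREDICT(D → f g) = { 'f' }
For T:
  PREDICT(T → g) = { 'g' }
  PREDICT(T → D a T) = { 'e', 'f' }
  PREDICT(T → g e a) = { 'g' }
  PREDICT(T → g a) = { 'g' }

Conflict found: Predict set conflict for D: { 'e' }
The grammar is NOT LL(1).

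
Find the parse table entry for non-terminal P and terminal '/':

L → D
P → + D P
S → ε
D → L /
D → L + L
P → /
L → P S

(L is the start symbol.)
P → /

To find M[P, '/'], we find productions for P where '/' is in the predict set (PREDICT(N → α) = (FIRST(α) \ {ε}) ∪ (FOLLOW(N) if α ⇒* ε)).

P → + D P: PREDICT = { '+' }
P → /: PREDICT = { '/' }
  '/' is in predict set, so this production goes in M[P, '/']

M[P, '/'] = P → /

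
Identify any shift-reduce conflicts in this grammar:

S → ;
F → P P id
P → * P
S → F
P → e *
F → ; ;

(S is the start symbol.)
Yes — I2: [S → ; .] vs [F → ; . ;]

Augment with S' → S and build the canonical LR(0) collection (I0 = CLOSURE({[S' → . S]}), then GOTO on every symbol after a dot until no new states appear). It has 12 states:
  I0: { [F → . ; ;], [F → . P P id], [P → . * P], [P → . e *], [S → . ;], [S → . F], [S' → . S] }  — shift
  I1: { [P → * . P], [P → . * P], [P → . e *] }  — shift
  I2: { [F → ; . ;], [S → ; .] }  — shift, reduce
  I3: { [S → F .] }  — reduce
  I4: { [F → P . P id], [P → . * P], [P → . e *] }  — shift
  I5: { [S' → S .] }  — accept
  I6: { [P → e . *] }  — shift
  I7: { [P → e * .] }  — reduce
  I8: { [F → P P . id] }  — shift
  I9: { [F → P P id .] }  — reduce
  I10: { [F → ; ; .] }  — reduce
  I11: { [P → * P .] }  — reduce

I2 contains reduce item [S → ; .] and shift item [F → ; . ;] — shift-reduce conflict.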